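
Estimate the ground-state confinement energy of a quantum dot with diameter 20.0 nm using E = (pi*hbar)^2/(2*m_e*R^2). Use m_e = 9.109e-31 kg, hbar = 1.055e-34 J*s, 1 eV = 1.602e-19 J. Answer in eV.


Radius R = 20.0/2 = 10 nm = 1e-08 m
E = (pi * 1.055e-34)^2 / (2 * 9.109e-31 * (1e-08)^2)
E(J) = 6.02981e-22
E = E(J) / 1.602e-19 = 0.0038 eV

0.0038


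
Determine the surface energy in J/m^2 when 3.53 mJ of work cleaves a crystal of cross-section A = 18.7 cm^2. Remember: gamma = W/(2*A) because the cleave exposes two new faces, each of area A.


Convert: A = 18.7 cm^2 = 0.00187 m^2, W = 3.53 mJ = 0.00353 J
Cleaving exposes two faces of area A, so total new surface = 2*A and gamma = W / (2*A)
gamma = 0.00353 / (2 * 0.00187)
gamma = 0.944 J/m^2

0.944


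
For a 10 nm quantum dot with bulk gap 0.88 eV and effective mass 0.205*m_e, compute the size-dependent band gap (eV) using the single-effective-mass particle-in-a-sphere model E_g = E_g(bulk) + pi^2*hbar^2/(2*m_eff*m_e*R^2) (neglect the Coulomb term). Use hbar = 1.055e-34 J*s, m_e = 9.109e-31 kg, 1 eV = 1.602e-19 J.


Radius R = 10/2 nm = 5e-09 m
Confinement energy dE = pi^2 * hbar^2 / (2 * m_eff * m_e * R^2)
dE = pi^2 * (1.055e-34)^2 / (2 * 0.205 * 9.109e-31 * (5e-09)^2) J, divided by 1.602e-19 J/eV
dE = 0.0734 eV
Total band gap = E_g(bulk) + dE = 0.88 + 0.0734 = 0.9534 eV

0.9534


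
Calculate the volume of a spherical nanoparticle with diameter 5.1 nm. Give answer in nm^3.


Radius r = 5.1/2 = 2.55 nm
Volume V = (4/3) * pi * r^3
V = (4/3) * pi * (2.55)^3
V = 69.46 nm^3

69.46


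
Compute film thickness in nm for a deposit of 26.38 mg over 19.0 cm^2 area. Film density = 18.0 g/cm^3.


Convert: m = 26.38 mg = 2.6380e-05 kg, A = 19.0 cm^2 = 1.9000e-03 m^2, rho = 18.0 g/cm^3 = 18000 kg/m^3
t = m / (A * rho)
t = 2.6380e-05 / (1.9000e-03 * 18000)
t = 7.7135e-07 m = 771.3 nm

771.3


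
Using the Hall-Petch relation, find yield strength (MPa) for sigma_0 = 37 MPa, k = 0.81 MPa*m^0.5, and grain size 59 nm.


d = 59 nm = 5.9e-08 m
sqrt(d) = 0.0002428992
Hall-Petch contribution = k / sqrt(d) = 0.81 / 0.0002428992 = 3334.7 MPa
sigma = sigma_0 + k/sqrt(d) = 37 + 3334.7 = 3371.7 MPa

3371.7


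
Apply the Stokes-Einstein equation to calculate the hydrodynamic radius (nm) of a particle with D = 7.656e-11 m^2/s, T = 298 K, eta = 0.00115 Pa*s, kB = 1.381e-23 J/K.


Stokes-Einstein: R = kB*T / (6*pi*eta*D)
R = 1.381e-23 * 298 / (6 * pi * 0.00115 * 7.656e-11)
R = 2.47976e-09 m = 2.48 nm

2.48


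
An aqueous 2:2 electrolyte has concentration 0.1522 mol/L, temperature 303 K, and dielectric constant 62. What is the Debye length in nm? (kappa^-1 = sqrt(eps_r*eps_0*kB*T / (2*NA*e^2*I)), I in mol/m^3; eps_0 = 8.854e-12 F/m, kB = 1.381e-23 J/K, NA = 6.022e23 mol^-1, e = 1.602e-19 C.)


Ionic strength I = 0.1522 * 2^2 * 1000 = 608.8 mol/m^3
kappa^-1 = sqrt(62 * 8.854e-12 * 1.381e-23 * 303 / (2 * 6.022e23 * (1.602e-19)^2 * 608.8))
kappa^-1 = 0.349 nm

0.349


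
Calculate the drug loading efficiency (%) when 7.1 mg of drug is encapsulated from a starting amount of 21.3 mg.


Drug loading efficiency = (drug loaded / drug initial) * 100
DLE = 7.1 / 21.3 * 100
DLE = 0.3333 * 100
DLE = 33.33%

33.33


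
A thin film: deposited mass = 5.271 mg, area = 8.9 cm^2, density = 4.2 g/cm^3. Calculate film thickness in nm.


Convert: m = 5.271 mg = 5.2710e-06 kg, A = 8.9 cm^2 = 8.9000e-04 m^2, rho = 4.2 g/cm^3 = 4200 kg/m^3
t = m / (A * rho)
t = 5.2710e-06 / (8.9000e-04 * 4200)
t = 1.4101e-06 m = 1410.1 nm

1410.1


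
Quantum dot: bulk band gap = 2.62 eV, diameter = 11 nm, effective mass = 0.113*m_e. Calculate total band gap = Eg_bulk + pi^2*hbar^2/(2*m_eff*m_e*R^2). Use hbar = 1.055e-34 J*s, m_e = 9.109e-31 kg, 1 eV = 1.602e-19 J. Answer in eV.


Radius R = 11/2 nm = 5.5e-09 m
Confinement energy dE = pi^2 * hbar^2 / (2 * m_eff * m_e * R^2)
dE = pi^2 * (1.055e-34)^2 / (2 * 0.113 * 9.109e-31 * (5.5e-09)^2) J, divided by 1.602e-19 J/eV
dE = 0.1101 eV
Total band gap = E_g(bulk) + dE = 2.62 + 0.1101 = 2.7301 eV

2.7301


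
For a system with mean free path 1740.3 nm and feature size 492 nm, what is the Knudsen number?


Knudsen number Kn = lambda / L
Kn = 1740.3 / 492
Kn = 3.5372

3.5372


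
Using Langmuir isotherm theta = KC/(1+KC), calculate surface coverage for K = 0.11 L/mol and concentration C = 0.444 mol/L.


Langmuir isotherm: theta = K*C / (1 + K*C)
K*C = 0.11 * 0.444 = 0.04884
theta = 0.04884 / (1 + 0.04884) = 0.04884 / 1.04884
theta = 0.0466

0.0466


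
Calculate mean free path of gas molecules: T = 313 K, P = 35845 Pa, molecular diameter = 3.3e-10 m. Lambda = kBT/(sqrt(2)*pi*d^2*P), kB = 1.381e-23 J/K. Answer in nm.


Mean free path: lambda = kB*T / (sqrt(2) * pi * d^2 * P)
lambda = 1.381e-23 * 313 / (sqrt(2) * pi * (3.3e-10)^2 * 35845)
lambda = 2.49239e-07 m
lambda = 249.24 nm

249.24


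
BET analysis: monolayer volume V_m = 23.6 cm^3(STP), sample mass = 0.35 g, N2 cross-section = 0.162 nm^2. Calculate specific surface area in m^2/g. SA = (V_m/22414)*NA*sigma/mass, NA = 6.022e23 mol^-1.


Number of moles in monolayer = V_m / 22414 = 23.6 / 22414 = 0.00105291
Number of molecules = moles * NA = 0.00105291 * 6.022e23
SA = molecules * sigma / mass
SA = (23.6 / 22414) * 6.022e23 * 0.162e-18 / 0.35
SA = 293.5 m^2/g

293.5


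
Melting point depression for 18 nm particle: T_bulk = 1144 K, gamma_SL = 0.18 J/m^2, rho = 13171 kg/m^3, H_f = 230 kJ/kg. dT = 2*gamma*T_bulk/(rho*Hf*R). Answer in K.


Radius R = 18/2 = 9 nm = 9e-09 m
Convert H_f = 230 kJ/kg = 230000 J/kg
dT = 2 * gamma_SL * T_bulk / (rho * H_f * R)
dT = 2 * 0.18 * 1144 / (13171 * 230000 * 9e-09)
dT = 15.1 K

15.1


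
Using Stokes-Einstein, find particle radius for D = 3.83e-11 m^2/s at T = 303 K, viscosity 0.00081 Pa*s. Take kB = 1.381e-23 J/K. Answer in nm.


Stokes-Einstein: R = kB*T / (6*pi*eta*D)
R = 1.381e-23 * 303 / (6 * pi * 0.00081 * 3.83e-11)
R = 7.15569e-09 m = 7.16 nm

7.16


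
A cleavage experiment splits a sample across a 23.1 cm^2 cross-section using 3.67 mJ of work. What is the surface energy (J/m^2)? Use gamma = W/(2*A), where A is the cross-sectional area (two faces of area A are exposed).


Convert: A = 23.1 cm^2 = 0.00231 m^2, W = 3.67 mJ = 0.00367 J
Cleaving exposes two faces of area A, so total new surface = 2*A and gamma = W / (2*A)
gamma = 0.00367 / (2 * 0.00231)
gamma = 0.794 J/m^2

0.794


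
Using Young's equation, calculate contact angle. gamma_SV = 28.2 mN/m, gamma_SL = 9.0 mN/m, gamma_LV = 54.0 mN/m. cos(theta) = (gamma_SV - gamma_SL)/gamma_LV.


cos(theta) = (gamma_SV - gamma_SL) / gamma_LV
cos(theta) = (28.2 - 9.0) / 54.0
cos(theta) = 0.355556
theta = arccos(0.355556) = 69.17 degrees

69.17


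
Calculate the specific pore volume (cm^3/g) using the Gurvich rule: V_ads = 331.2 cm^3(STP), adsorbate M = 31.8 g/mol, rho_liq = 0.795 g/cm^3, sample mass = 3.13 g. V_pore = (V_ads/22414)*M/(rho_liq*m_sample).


Moles adsorbed n = V_ads / 22414 = 331.2 / 22414 = 1.477648e-02 mol
Liquid volume V_liq = n * M / rho_liq = 1.477648e-02 * 31.8 / 0.795 = 0.59106 cm^3
Specific pore volume V_pore = V_liq / m_sample = 0.59106 / 3.13
V_pore = 0.1888 cm^3/g

0.1888


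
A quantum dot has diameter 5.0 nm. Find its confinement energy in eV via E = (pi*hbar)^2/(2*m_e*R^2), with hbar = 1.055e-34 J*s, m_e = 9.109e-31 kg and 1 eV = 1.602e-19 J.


Radius R = 5.0/2 = 2.5 nm = 2.5e-09 m
E = (pi * 1.055e-34)^2 / (2 * 9.109e-31 * (2.5e-09)^2)
E(J) = 9.6477e-21
E = E(J) / 1.602e-19 = 0.0602 eV

0.0602


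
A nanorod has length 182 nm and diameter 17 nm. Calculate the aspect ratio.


Aspect ratio AR = length / diameter
AR = 182 / 17
AR = 10.71

10.71


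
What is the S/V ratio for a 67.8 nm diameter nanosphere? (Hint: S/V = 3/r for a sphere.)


Radius r = 67.8/2 = 33.9 nm
S/V = 3 / r = 3 / 33.9
S/V = 0.0885 nm^-1

0.0885


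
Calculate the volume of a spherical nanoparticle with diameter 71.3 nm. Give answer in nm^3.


Radius r = 71.3/2 = 35.65 nm
Volume V = (4/3) * pi * r^3
V = (4/3) * pi * (35.65)^3
V = 189787.33 nm^3

189787.33


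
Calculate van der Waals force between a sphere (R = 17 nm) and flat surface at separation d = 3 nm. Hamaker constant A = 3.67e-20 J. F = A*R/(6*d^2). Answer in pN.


Convert to SI: R = 17 nm = 1.7e-08 m, d = 3 nm = 3e-09 m
F = A * R / (6 * d^2)
F = 3.67e-20 * 1.7e-08 / (6 * (3e-09)^2)
F = 1.15537e-11 N = 11.554 pN

11.554


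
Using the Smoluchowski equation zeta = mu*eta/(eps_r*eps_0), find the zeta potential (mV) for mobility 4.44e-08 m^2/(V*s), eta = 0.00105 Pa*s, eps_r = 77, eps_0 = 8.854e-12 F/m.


Smoluchowski equation: zeta = mu * eta / (eps_r * eps_0)
zeta = 4.44e-08 * 0.00105 / (77 * 8.854e-12)
zeta = 0.068382 V = 68.38 mV

68.38


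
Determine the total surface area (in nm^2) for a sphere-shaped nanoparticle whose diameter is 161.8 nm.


Radius r = 161.8/2 = 80.9 nm
Surface area SA = 4 * pi * r^2
SA = 4 * pi * (80.9)^2
SA = 82244.51 nm^2

82244.51


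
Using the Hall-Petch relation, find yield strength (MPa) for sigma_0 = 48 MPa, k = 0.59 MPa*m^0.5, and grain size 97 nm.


d = 97 nm = 9.7e-08 m
sqrt(d) = 0.0003114482
Hall-Petch contribution = k / sqrt(d) = 0.59 / 0.0003114482 = 1894.4 MPa
sigma = sigma_0 + k/sqrt(d) = 48 + 1894.4 = 1942.4 MPa

1942.4


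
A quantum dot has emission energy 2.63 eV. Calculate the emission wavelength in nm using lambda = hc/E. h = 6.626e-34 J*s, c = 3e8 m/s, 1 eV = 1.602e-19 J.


Convert energy: E = 2.63 eV = 2.63 * 1.602e-19 = 4.21326e-19 J
lambda = h*c / E = 6.626e-34 * 3e8 / 4.21326e-19
lambda = 4.71796e-07 m = 471.8 nm

471.8


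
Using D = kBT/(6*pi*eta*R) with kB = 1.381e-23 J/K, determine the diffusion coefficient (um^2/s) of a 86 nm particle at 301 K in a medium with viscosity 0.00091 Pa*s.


Radius R = 86/2 = 43 nm = 4.3e-08 m
D = kB*T / (6*pi*eta*R)
D = 1.381e-23 * 301 / (6 * pi * 0.00091 * 4.3e-08)
D = 5.63572e-12 m^2/s = 5.636 um^2/s

5.636


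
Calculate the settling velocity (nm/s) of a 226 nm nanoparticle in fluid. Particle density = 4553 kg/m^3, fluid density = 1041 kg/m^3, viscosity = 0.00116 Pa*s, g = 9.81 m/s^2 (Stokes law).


Radius R = 226/2 nm = 1.13e-07 m
Density difference = 4553 - 1041 = 3512 kg/m^3
v = 2 * R^2 * (rho_p - rho_f) * g / (9 * eta)
v = 2 * (1.13e-07)^2 * 3512 * 9.81 / (9 * 0.00116)
v = 8.42772e-08 m/s = 84.2772 nm/s

84.2772


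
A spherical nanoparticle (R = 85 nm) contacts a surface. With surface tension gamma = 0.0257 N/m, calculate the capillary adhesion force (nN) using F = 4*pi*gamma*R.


Convert radius: R = 85 nm = 8.5e-08 m
F = 4 * pi * gamma * R
F = 4 * pi * 0.0257 * 8.5e-08
F = 2.74512e-08 N = 27.4512 nN

27.4512


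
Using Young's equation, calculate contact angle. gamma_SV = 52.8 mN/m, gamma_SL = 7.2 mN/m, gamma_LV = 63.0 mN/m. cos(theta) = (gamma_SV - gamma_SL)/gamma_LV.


cos(theta) = (gamma_SV - gamma_SL) / gamma_LV
cos(theta) = (52.8 - 7.2) / 63.0
cos(theta) = 0.72381
theta = arccos(0.72381) = 43.63 degrees

43.63


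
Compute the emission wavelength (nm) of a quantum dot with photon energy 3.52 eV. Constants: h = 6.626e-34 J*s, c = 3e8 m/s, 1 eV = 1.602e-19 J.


Convert energy: E = 3.52 eV = 3.52 * 1.602e-19 = 5.63904e-19 J
lambda = h*c / E = 6.626e-34 * 3e8 / 5.63904e-19
lambda = 3.52507e-07 m = 352.5 nm

352.5


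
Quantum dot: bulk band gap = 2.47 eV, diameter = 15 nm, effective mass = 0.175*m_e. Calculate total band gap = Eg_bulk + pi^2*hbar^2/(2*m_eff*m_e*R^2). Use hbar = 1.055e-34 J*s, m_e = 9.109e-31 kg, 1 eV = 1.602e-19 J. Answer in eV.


Radius R = 15/2 nm = 7.5e-09 m
Confinement energy dE = pi^2 * hbar^2 / (2 * m_eff * m_e * R^2)
dE = pi^2 * (1.055e-34)^2 / (2 * 0.175 * 9.109e-31 * (7.5e-09)^2) J, divided by 1.602e-19 J/eV
dE = 0.0382 eV
Total band gap = E_g(bulk) + dE = 2.47 + 0.0382 = 2.5082 eV

2.5082


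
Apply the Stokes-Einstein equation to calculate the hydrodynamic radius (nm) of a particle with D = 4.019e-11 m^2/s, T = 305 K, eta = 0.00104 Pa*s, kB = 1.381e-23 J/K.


Stokes-Einstein: R = kB*T / (6*pi*eta*D)
R = 1.381e-23 * 305 / (6 * pi * 0.00104 * 4.019e-11)
R = 5.34615e-09 m = 5.35 nm

5.35


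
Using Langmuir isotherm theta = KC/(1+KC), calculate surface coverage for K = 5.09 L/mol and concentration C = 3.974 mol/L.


Langmuir isotherm: theta = K*C / (1 + K*C)
K*C = 5.09 * 3.974 = 20.22766
theta = 20.22766 / (1 + 20.22766) = 20.22766 / 21.22766
theta = 0.9529

0.9529


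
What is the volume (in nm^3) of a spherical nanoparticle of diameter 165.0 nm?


Radius r = 165.0/2 = 82.5 nm
Volume V = (4/3) * pi * r^3
V = (4/3) * pi * (82.5)^3
V = 2352071.15 nm^3

2352071.15


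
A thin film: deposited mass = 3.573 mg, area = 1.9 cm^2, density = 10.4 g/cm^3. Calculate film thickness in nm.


Convert: m = 3.573 mg = 3.5730e-06 kg, A = 1.9 cm^2 = 1.9000e-04 m^2, rho = 10.4 g/cm^3 = 10400 kg/m^3
t = m / (A * rho)
t = 3.5730e-06 / (1.9000e-04 * 10400)
t = 1.8082e-06 m = 1808.2 nm

1808.2


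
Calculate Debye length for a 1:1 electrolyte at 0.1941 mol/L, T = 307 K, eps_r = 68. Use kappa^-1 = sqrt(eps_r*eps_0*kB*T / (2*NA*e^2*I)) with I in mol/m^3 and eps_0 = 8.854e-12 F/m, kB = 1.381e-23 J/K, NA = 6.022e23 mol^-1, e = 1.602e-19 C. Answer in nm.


Ionic strength I = 0.1941 * 1^2 * 1000 = 194.1 mol/m^3
kappa^-1 = sqrt(68 * 8.854e-12 * 1.381e-23 * 307 / (2 * 6.022e23 * (1.602e-19)^2 * 194.1))
kappa^-1 = 0.652 nm

0.652


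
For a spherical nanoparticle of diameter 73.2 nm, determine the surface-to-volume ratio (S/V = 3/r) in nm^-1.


Radius r = 73.2/2 = 36.6 nm
S/V = 3 / r = 3 / 36.6
S/V = 0.082 nm^-1

0.082


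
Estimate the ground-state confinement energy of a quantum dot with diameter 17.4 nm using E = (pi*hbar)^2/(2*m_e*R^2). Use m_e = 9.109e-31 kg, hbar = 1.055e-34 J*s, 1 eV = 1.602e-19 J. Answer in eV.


Radius R = 17.4/2 = 8.7 nm = 8.7e-09 m
E = (pi * 1.055e-34)^2 / (2 * 9.109e-31 * (8.7e-09)^2)
E(J) = 7.96646e-22
E = E(J) / 1.602e-19 = 0.005 eV

0.005


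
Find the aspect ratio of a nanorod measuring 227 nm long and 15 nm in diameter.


Aspect ratio AR = length / diameter
AR = 227 / 15
AR = 15.13

15.13


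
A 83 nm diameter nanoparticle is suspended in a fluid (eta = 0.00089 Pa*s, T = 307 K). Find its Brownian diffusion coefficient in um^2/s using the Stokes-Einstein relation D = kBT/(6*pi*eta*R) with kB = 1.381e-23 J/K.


Radius R = 83/2 = 41.5 nm = 4.15e-08 m
D = kB*T / (6*pi*eta*R)
D = 1.381e-23 * 307 / (6 * pi * 0.00089 * 4.15e-08)
D = 6.08966e-12 m^2/s = 6.09 um^2/s

6.09


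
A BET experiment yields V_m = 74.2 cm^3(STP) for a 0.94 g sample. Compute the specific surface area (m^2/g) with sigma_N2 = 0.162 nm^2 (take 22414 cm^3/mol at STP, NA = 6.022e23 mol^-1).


Number of moles in monolayer = V_m / 22414 = 74.2 / 22414 = 0.00331043
Number of molecules = moles * NA = 0.00331043 * 6.022e23
SA = molecules * sigma / mass
SA = (74.2 / 22414) * 6.022e23 * 0.162e-18 / 0.94
SA = 343.6 m^2/g

343.6


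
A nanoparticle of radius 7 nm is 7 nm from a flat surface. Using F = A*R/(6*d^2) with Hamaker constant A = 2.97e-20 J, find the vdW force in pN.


Convert to SI: R = 7 nm = 7e-09 m, d = 7 nm = 7e-09 m
F = A * R / (6 * d^2)
F = 2.97e-20 * 7e-09 / (6 * (7e-09)^2)
F = 7.07143e-13 N = 0.707 pN

0.707


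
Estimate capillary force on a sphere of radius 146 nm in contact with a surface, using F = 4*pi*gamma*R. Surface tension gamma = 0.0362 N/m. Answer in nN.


Convert radius: R = 146 nm = 1.46e-07 m
F = 4 * pi * gamma * R
F = 4 * pi * 0.0362 * 1.46e-07
F = 6.64158e-08 N = 66.4158 nN

66.4158


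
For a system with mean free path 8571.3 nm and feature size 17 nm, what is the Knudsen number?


Knudsen number Kn = lambda / L
Kn = 8571.3 / 17
Kn = 504.1941

504.1941


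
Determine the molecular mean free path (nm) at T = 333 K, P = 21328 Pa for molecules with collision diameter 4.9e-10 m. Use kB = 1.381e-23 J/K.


Mean free path: lambda = kB*T / (sqrt(2) * pi * d^2 * P)
lambda = 1.381e-23 * 333 / (sqrt(2) * pi * (4.9e-10)^2 * 21328)
lambda = 2.0213e-07 m
lambda = 202.13 nm

202.13


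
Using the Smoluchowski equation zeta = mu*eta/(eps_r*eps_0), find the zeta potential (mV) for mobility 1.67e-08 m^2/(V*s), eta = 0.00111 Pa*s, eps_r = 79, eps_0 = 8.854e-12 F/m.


Smoluchowski equation: zeta = mu * eta / (eps_r * eps_0)
zeta = 1.67e-08 * 0.00111 / (79 * 8.854e-12)
zeta = 0.026502 V = 26.5 mV

26.5


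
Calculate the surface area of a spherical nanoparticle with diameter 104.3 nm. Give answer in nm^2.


Radius r = 104.3/2 = 52.15 nm
Surface area SA = 4 * pi * r^2
SA = 4 * pi * (52.15)^2
SA = 34175.78 nm^2

34175.78


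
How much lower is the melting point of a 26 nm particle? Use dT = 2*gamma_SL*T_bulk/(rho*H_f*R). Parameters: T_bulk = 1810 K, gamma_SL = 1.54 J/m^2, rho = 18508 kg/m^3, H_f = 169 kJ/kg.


Radius R = 26/2 = 13 nm = 1.3e-08 m
Convert H_f = 169 kJ/kg = 169000 J/kg
dT = 2 * gamma_SL * T_bulk / (rho * H_f * R)
dT = 2 * 1.54 * 1810 / (18508 * 169000 * 1.3e-08)
dT = 137.1 K

137.1


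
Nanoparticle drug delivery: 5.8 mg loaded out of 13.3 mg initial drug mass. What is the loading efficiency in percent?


Drug loading efficiency = (drug loaded / drug initial) * 100
DLE = 5.8 / 13.3 * 100
DLE = 0.4361 * 100
DLE = 43.61%

43.61


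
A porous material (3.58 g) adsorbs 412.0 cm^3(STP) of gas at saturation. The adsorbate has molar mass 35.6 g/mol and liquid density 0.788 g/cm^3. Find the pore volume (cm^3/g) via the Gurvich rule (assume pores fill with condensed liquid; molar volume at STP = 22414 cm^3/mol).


Moles adsorbed n = V_ads / 22414 = 412.0 / 22414 = 1.838137e-02 mol
Liquid volume V_liq = n * M / rho_liq = 1.838137e-02 * 35.6 / 0.788 = 0.83043 cm^3
Specific pore volume V_pore = V_liq / m_sample = 0.83043 / 3.58
V_pore = 0.232 cm^3/g

0.232


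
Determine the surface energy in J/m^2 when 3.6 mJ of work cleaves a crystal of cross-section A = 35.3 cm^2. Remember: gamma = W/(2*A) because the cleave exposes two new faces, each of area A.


Convert: A = 35.3 cm^2 = 0.00353 m^2, W = 3.6 mJ = 0.0036 J
Cleaving exposes two faces of area A, so total new surface = 2*A and gamma = W / (2*A)
gamma = 0.0036 / (2 * 0.00353)
gamma = 0.51 J/m^2

0.51


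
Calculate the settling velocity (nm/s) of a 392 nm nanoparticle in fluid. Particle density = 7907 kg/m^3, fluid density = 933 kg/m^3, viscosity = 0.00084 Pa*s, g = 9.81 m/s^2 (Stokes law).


Radius R = 392/2 nm = 1.96e-07 m
Density difference = 7907 - 933 = 6974 kg/m^3
v = 2 * R^2 * (rho_p - rho_f) * g / (9 * eta)
v = 2 * (1.96e-07)^2 * 6974 * 9.81 / (9 * 0.00084)
v = 6.95299e-07 m/s = 695.2985 nm/s

695.2985


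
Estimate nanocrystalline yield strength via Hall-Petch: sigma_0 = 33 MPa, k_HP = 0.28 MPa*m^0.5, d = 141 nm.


d = 141 nm = 1.41e-07 m
sqrt(d) = 0.0003754997
Hall-Petch contribution = k / sqrt(d) = 0.28 / 0.0003754997 = 745.7 MPa
sigma = sigma_0 + k/sqrt(d) = 33 + 745.7 = 778.7 MPa

778.7


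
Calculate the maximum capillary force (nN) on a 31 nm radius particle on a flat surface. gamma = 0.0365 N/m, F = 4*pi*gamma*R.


Convert radius: R = 31 nm = 3.1e-08 m
F = 4 * pi * gamma * R
F = 4 * pi * 0.0365 * 3.1e-08
F = 1.42188e-08 N = 14.2188 nN

14.2188


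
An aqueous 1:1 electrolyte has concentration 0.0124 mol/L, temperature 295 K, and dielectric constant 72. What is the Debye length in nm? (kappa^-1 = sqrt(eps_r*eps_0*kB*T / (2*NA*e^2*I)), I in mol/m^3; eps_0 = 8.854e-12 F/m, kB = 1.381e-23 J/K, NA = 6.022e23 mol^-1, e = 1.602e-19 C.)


Ionic strength I = 0.0124 * 1^2 * 1000 = 12.4 mol/m^3
kappa^-1 = sqrt(72 * 8.854e-12 * 1.381e-23 * 295 / (2 * 6.022e23 * (1.602e-19)^2 * 12.4))
kappa^-1 = 2.603 nm

2.603


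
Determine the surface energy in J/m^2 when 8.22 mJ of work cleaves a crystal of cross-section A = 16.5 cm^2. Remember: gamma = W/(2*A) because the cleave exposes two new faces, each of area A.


Convert: A = 16.5 cm^2 = 0.00165 m^2, W = 8.22 mJ = 0.00822 J
Cleaving exposes two faces of area A, so total new surface = 2*A and gamma = W / (2*A)
gamma = 0.00822 / (2 * 0.00165)
gamma = 2.491 J/m^2

2.491


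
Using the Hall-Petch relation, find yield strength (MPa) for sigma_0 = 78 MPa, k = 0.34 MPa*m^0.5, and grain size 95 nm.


d = 95 nm = 9.5e-08 m
sqrt(d) = 0.0003082207
Hall-Petch contribution = k / sqrt(d) = 0.34 / 0.0003082207 = 1103.1 MPa
sigma = sigma_0 + k/sqrt(d) = 78 + 1103.1 = 1181.1 MPa

1181.1


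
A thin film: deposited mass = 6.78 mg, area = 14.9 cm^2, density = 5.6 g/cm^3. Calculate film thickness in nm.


Convert: m = 6.78 mg = 6.7800e-06 kg, A = 14.9 cm^2 = 1.4900e-03 m^2, rho = 5.6 g/cm^3 = 5600 kg/m^3
t = m / (A * rho)
t = 6.7800e-06 / (1.4900e-03 * 5600)
t = 8.1256e-07 m = 812.6 nm

812.6


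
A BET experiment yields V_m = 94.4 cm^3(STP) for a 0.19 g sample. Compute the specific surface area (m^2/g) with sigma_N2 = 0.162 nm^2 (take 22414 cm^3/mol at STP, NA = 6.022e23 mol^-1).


Number of moles in monolayer = V_m / 22414 = 94.4 / 22414 = 0.00421165
Number of molecules = moles * NA = 0.00421165 * 6.022e23
SA = molecules * sigma / mass
SA = (94.4 / 22414) * 6.022e23 * 0.162e-18 / 0.19
SA = 2162.5 m^2/g

2162.5


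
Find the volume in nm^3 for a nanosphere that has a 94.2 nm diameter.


Radius r = 94.2/2 = 47.1 nm
Volume V = (4/3) * pi * r^3
V = (4/3) * pi * (47.1)^3
V = 437674.59 nm^3

437674.59


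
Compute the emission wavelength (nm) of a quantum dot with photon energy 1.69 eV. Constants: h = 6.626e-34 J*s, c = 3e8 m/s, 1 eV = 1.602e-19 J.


Convert energy: E = 1.69 eV = 1.69 * 1.602e-19 = 2.70738e-19 J
lambda = h*c / E = 6.626e-34 * 3e8 / 2.70738e-19
lambda = 7.34215e-07 m = 734.2 nm

734.2


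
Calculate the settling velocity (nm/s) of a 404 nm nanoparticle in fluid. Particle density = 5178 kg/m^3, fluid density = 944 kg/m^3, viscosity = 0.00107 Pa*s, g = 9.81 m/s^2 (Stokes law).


Radius R = 404/2 nm = 2.02e-07 m
Density difference = 5178 - 944 = 4234 kg/m^3
v = 2 * R^2 * (rho_p - rho_f) * g / (9 * eta)
v = 2 * (2.02e-07)^2 * 4234 * 9.81 / (9 * 0.00107)
v = 3.51987e-07 m/s = 351.9867 nm/s

351.9867


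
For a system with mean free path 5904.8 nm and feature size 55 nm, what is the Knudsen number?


Knudsen number Kn = lambda / L
Kn = 5904.8 / 55
Kn = 107.36

107.36


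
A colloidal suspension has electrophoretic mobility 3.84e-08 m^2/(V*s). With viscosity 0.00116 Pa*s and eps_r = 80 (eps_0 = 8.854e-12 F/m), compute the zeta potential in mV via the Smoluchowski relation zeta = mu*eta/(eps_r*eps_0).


Smoluchowski equation: zeta = mu * eta / (eps_r * eps_0)
zeta = 3.84e-08 * 0.00116 / (80 * 8.854e-12)
zeta = 0.062887 V = 62.89 mV

62.89


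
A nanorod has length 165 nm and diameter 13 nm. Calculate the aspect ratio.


Aspect ratio AR = length / diameter
AR = 165 / 13
AR = 12.69

12.69


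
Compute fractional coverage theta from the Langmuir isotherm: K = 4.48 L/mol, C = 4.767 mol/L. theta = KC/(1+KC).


Langmuir isotherm: theta = K*C / (1 + K*C)
K*C = 4.48 * 4.767 = 21.35616
theta = 21.35616 / (1 + 21.35616) = 21.35616 / 22.35616
theta = 0.9553

0.9553


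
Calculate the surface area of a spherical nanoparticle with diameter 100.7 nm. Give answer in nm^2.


Radius r = 100.7/2 = 50.35 nm
Surface area SA = 4 * pi * r^2
SA = 4 * pi * (50.35)^2
SA = 31857.29 nm^2

31857.29


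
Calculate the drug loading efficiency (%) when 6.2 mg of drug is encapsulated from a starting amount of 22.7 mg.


Drug loading efficiency = (drug loaded / drug initial) * 100
DLE = 6.2 / 22.7 * 100
DLE = 0.2731 * 100
DLE = 27.31%

27.31


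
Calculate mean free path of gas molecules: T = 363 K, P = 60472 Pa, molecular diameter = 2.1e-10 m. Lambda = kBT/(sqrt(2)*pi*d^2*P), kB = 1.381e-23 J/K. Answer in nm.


Mean free path: lambda = kB*T / (sqrt(2) * pi * d^2 * P)
lambda = 1.381e-23 * 363 / (sqrt(2) * pi * (2.1e-10)^2 * 60472)
lambda = 4.23099e-07 m
lambda = 423.1 nm

423.1


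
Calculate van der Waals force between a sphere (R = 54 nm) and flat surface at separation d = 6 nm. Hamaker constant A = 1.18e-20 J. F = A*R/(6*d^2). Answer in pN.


Convert to SI: R = 54 nm = 5.4e-08 m, d = 6 nm = 6e-09 m
F = A * R / (6 * d^2)
F = 1.18e-20 * 5.4e-08 / (6 * (6e-09)^2)
F = 2.95e-12 N = 2.95 pN

2.95


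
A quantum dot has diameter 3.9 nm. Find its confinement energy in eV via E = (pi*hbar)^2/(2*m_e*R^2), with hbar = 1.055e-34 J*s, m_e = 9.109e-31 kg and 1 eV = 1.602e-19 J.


Radius R = 3.9/2 = 1.95 nm = 1.95e-09 m
E = (pi * 1.055e-34)^2 / (2 * 9.109e-31 * (1.95e-09)^2)
E(J) = 1.58575e-20
E = E(J) / 1.602e-19 = 0.099 eV

0.099


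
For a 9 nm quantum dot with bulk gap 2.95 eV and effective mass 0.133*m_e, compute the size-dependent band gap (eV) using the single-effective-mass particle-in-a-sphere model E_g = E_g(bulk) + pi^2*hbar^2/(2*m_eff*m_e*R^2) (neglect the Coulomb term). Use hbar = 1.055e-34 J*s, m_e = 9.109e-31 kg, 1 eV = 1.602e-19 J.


Radius R = 9/2 nm = 4.5e-09 m
Confinement energy dE = pi^2 * hbar^2 / (2 * m_eff * m_e * R^2)
dE = pi^2 * (1.055e-34)^2 / (2 * 0.133 * 9.109e-31 * (4.5e-09)^2) J, divided by 1.602e-19 J/eV
dE = 0.1398 eV
Total band gap = E_g(bulk) + dE = 2.95 + 0.1398 = 3.0898 eV

3.0898


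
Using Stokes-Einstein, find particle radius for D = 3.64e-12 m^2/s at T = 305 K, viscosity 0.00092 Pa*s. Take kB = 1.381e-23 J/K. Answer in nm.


Stokes-Einstein: R = kB*T / (6*pi*eta*D)
R = 1.381e-23 * 305 / (6 * pi * 0.00092 * 3.64e-12)
R = 6.67272e-08 m = 66.73 nm

66.73


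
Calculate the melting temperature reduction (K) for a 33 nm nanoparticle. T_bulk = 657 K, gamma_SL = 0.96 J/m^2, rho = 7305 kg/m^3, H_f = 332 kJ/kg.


Radius R = 33/2 = 16.5 nm = 1.65e-08 m
Convert H_f = 332 kJ/kg = 332000 J/kg
dT = 2 * gamma_SL * T_bulk / (rho * H_f * R)
dT = 2 * 0.96 * 657 / (7305 * 332000 * 1.65e-08)
dT = 31.5 K

31.5


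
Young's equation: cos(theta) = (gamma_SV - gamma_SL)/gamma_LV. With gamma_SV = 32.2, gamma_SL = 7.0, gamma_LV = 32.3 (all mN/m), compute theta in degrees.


cos(theta) = (gamma_SV - gamma_SL) / gamma_LV
cos(theta) = (32.2 - 7.0) / 32.3
cos(theta) = 0.780186
theta = arccos(0.780186) = 38.72 degrees

38.72


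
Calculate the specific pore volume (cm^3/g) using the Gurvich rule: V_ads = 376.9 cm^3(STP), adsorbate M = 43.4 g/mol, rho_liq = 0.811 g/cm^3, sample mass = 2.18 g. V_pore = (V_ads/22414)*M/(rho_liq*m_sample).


Moles adsorbed n = V_ads / 22414 = 376.9 / 22414 = 1.681538e-02 mol
Liquid volume V_liq = n * M / rho_liq = 1.681538e-02 * 43.4 / 0.811 = 0.89986 cm^3
Specific pore volume V_pore = V_liq / m_sample = 0.89986 / 2.18
V_pore = 0.4128 cm^3/g

0.4128


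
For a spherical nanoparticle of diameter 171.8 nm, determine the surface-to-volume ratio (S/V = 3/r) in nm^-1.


Radius r = 171.8/2 = 85.9 nm
S/V = 3 / r = 3 / 85.9
S/V = 0.0349 nm^-1

0.0349


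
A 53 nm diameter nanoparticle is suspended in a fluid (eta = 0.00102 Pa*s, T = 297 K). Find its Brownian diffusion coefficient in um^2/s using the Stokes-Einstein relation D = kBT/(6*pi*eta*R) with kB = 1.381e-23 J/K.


Radius R = 53/2 = 26.5 nm = 2.65e-08 m
D = kB*T / (6*pi*eta*R)
D = 1.381e-23 * 297 / (6 * pi * 0.00102 * 2.65e-08)
D = 8.05013e-12 m^2/s = 8.05 um^2/s

8.05


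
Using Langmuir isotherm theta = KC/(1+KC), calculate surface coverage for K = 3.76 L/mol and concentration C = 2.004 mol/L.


Langmuir isotherm: theta = K*C / (1 + K*C)
K*C = 3.76 * 2.004 = 7.53504
theta = 7.53504 / (1 + 7.53504) = 7.53504 / 8.53504
theta = 0.8828

0.8828


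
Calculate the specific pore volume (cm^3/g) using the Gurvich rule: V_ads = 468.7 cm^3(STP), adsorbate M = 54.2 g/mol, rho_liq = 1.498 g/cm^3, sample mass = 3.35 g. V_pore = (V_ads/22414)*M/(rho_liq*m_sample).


Moles adsorbed n = V_ads / 22414 = 468.7 / 22414 = 2.091104e-02 mol
Liquid volume V_liq = n * M / rho_liq = 2.091104e-02 * 54.2 / 1.498 = 0.75659 cm^3
Specific pore volume V_pore = V_liq / m_sample = 0.75659 / 3.35
V_pore = 0.2258 cm^3/g

0.2258


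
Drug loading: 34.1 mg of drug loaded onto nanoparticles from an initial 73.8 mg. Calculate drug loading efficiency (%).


Drug loading efficiency = (drug loaded / drug initial) * 100
DLE = 34.1 / 73.8 * 100
DLE = 0.4621 * 100
DLE = 46.21%

46.21


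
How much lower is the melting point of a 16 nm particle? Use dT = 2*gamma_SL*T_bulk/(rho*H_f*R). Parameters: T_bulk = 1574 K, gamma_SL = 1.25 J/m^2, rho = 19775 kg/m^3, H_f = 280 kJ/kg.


Radius R = 16/2 = 8 nm = 8e-09 m
Convert H_f = 280 kJ/kg = 280000 J/kg
dT = 2 * gamma_SL * T_bulk / (rho * H_f * R)
dT = 2 * 1.25 * 1574 / (19775 * 280000 * 8e-09)
dT = 88.8 K

88.8


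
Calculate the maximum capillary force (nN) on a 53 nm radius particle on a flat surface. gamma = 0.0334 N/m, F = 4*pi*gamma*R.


Convert radius: R = 53 nm = 5.3e-08 m
F = 4 * pi * gamma * R
F = 4 * pi * 0.0334 * 5.3e-08
F = 2.2245e-08 N = 22.245 nN

22.245


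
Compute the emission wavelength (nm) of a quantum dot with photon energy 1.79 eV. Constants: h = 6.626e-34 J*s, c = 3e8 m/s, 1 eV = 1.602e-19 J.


Convert energy: E = 1.79 eV = 1.79 * 1.602e-19 = 2.86758e-19 J
lambda = h*c / E = 6.626e-34 * 3e8 / 2.86758e-19
lambda = 6.93198e-07 m = 693.2 nm

693.2


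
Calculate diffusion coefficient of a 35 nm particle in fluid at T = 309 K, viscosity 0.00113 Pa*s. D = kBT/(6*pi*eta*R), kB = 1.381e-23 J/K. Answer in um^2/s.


Radius R = 35/2 = 17.5 nm = 1.75e-08 m
D = kB*T / (6*pi*eta*R)
D = 1.381e-23 * 309 / (6 * pi * 0.00113 * 1.75e-08)
D = 1.14481e-11 m^2/s = 11.448 um^2/s

11.448


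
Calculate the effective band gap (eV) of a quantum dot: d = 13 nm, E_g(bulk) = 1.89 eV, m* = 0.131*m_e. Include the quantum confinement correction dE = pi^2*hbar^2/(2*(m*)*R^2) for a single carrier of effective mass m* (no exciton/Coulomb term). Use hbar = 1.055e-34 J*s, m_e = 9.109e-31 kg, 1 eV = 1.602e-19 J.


Radius R = 13/2 nm = 6.5e-09 m
Confinement energy dE = pi^2 * hbar^2 / (2 * m_eff * m_e * R^2)
dE = pi^2 * (1.055e-34)^2 / (2 * 0.131 * 9.109e-31 * (6.5e-09)^2) J, divided by 1.602e-19 J/eV
dE = 0.068 eV
Total band gap = E_g(bulk) + dE = 1.89 + 0.068 = 1.958 eV

1.958


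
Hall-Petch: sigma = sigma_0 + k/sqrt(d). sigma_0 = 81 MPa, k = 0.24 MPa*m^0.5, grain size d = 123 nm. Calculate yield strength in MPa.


d = 123 nm = 1.23e-07 m
sqrt(d) = 0.0003507136
Hall-Petch contribution = k / sqrt(d) = 0.24 / 0.0003507136 = 684.3 MPa
sigma = sigma_0 + k/sqrt(d) = 81 + 684.3 = 765.3 MPa

765.3


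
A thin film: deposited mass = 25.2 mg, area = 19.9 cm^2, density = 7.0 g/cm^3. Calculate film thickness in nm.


Convert: m = 25.2 mg = 2.5200e-05 kg, A = 19.9 cm^2 = 1.9900e-03 m^2, rho = 7.0 g/cm^3 = 7000 kg/m^3
t = m / (A * rho)
t = 2.5200e-05 / (1.9900e-03 * 7000)
t = 1.8090e-06 m = 1809.0 nm

1809.0


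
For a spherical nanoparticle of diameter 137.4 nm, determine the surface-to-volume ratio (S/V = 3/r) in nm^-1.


Radius r = 137.4/2 = 68.7 nm
S/V = 3 / r = 3 / 68.7
S/V = 0.0437 nm^-1

0.0437


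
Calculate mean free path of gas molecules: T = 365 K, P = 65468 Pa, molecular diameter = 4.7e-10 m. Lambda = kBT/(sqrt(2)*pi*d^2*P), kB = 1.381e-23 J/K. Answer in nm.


Mean free path: lambda = kB*T / (sqrt(2) * pi * d^2 * P)
lambda = 1.381e-23 * 365 / (sqrt(2) * pi * (4.7e-10)^2 * 65468)
lambda = 7.84507e-08 m
lambda = 78.45 nm

78.45


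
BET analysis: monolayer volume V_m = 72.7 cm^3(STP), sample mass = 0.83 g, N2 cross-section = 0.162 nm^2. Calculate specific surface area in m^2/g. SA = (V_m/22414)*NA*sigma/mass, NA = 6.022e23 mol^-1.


Number of moles in monolayer = V_m / 22414 = 72.7 / 22414 = 0.00324351
Number of molecules = moles * NA = 0.00324351 * 6.022e23
SA = molecules * sigma / mass
SA = (72.7 / 22414) * 6.022e23 * 0.162e-18 / 0.83
SA = 381.2 m^2/g

381.2


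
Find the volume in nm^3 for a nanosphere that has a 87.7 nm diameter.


Radius r = 87.7/2 = 43.85 nm
Volume V = (4/3) * pi * r^3
V = (4/3) * pi * (43.85)^3
V = 353181.06 nm^3

353181.06


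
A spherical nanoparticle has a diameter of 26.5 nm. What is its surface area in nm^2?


Radius r = 26.5/2 = 13.25 nm
Surface area SA = 4 * pi * r^2
SA = 4 * pi * (13.25)^2
SA = 2206.18 nm^2

2206.18


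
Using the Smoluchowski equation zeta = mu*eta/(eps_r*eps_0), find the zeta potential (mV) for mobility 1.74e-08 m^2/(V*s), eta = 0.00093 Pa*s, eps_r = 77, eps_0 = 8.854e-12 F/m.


Smoluchowski equation: zeta = mu * eta / (eps_r * eps_0)
zeta = 1.74e-08 * 0.00093 / (77 * 8.854e-12)
zeta = 0.023736 V = 23.74 mV

23.74


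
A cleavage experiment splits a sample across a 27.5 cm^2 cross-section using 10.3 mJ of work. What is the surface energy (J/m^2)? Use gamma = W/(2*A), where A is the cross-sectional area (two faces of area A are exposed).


Convert: A = 27.5 cm^2 = 0.00275 m^2, W = 10.3 mJ = 0.0103 J
Cleaving exposes two faces of area A, so total new surface = 2*A and gamma = W / (2*A)
gamma = 0.0103 / (2 * 0.00275)
gamma = 1.873 J/m^2

1.873


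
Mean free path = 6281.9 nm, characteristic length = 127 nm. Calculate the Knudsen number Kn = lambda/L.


Knudsen number Kn = lambda / L
Kn = 6281.9 / 127
Kn = 49.4638

49.4638


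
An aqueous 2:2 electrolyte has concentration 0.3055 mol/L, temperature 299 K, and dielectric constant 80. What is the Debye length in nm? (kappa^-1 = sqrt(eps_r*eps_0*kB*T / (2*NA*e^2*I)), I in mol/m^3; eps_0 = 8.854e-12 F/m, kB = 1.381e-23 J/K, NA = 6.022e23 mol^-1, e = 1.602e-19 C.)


Ionic strength I = 0.3055 * 2^2 * 1000 = 1222 mol/m^3
kappa^-1 = sqrt(80 * 8.854e-12 * 1.381e-23 * 299 / (2 * 6.022e23 * (1.602e-19)^2 * 1222))
kappa^-1 = 0.278 nm

0.278


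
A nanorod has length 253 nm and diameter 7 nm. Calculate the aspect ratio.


Aspect ratio AR = length / diameter
AR = 253 / 7
AR = 36.14

36.14


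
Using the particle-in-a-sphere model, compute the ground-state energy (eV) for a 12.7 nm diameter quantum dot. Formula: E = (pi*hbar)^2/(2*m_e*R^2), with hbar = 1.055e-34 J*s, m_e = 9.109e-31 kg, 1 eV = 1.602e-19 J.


Radius R = 12.7/2 = 6.35 nm = 6.35e-09 m
E = (pi * 1.055e-34)^2 / (2 * 9.109e-31 * (6.35e-09)^2)
E(J) = 1.4954e-21
E = E(J) / 1.602e-19 = 0.0093 eV

0.0093


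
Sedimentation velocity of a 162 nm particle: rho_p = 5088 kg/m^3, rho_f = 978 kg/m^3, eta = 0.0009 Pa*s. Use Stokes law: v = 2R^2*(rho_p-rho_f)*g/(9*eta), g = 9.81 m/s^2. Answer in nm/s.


Radius R = 162/2 nm = 8.1e-08 m
Density difference = 5088 - 978 = 4110 kg/m^3
v = 2 * R^2 * (rho_p - rho_f) * g / (9 * eta)
v = 2 * (8.1e-08)^2 * 4110 * 9.81 / (9 * 0.0009)
v = 6.53169e-08 m/s = 65.3169 nm/s

65.3169


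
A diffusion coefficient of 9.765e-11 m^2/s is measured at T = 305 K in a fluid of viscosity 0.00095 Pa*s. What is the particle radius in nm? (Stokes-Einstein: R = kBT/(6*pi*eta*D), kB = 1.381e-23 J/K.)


Stokes-Einstein: R = kB*T / (6*pi*eta*D)
R = 1.381e-23 * 305 / (6 * pi * 0.00095 * 9.765e-11)
R = 2.40878e-09 m = 2.41 nm

2.41


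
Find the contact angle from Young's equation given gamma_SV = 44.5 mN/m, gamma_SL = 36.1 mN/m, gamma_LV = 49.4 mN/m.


cos(theta) = (gamma_SV - gamma_SL) / gamma_LV
cos(theta) = (44.5 - 36.1) / 49.4
cos(theta) = 0.17004
theta = arccos(0.17004) = 80.21 degrees

80.21


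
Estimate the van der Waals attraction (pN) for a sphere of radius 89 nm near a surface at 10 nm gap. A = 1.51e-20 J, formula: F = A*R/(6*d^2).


Convert to SI: R = 89 nm = 8.9e-08 m, d = 10 nm = 1e-08 m
F = A * R / (6 * d^2)
F = 1.51e-20 * 8.9e-08 / (6 * (1e-08)^2)
F = 2.23983e-12 N = 2.24 pN

2.24


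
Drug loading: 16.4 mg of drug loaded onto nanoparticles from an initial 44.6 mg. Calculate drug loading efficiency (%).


Drug loading efficiency = (drug loaded / drug initial) * 100
DLE = 16.4 / 44.6 * 100
DLE = 0.3677 * 100
DLE = 36.77%

36.77


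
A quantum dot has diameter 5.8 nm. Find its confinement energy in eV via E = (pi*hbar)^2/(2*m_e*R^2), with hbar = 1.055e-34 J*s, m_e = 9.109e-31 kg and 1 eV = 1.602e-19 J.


Radius R = 5.8/2 = 2.9 nm = 2.9e-09 m
E = (pi * 1.055e-34)^2 / (2 * 9.109e-31 * (2.9e-09)^2)
E(J) = 7.16982e-21
E = E(J) / 1.602e-19 = 0.0448 eV

0.0448


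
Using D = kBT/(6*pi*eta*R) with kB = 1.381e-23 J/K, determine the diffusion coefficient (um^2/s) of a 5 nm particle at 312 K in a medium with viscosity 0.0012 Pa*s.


Radius R = 5/2 = 2.5 nm = 2.5e-09 m
D = kB*T / (6*pi*eta*R)
D = 1.381e-23 * 312 / (6 * pi * 0.0012 * 2.5e-09)
D = 7.61949e-11 m^2/s = 76.195 um^2/s

76.195


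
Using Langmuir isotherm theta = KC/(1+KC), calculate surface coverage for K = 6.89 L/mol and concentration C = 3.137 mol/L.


Langmuir isotherm: theta = K*C / (1 + K*C)
K*C = 6.89 * 3.137 = 21.61393
theta = 21.61393 / (1 + 21.61393) = 21.61393 / 22.61393
theta = 0.9558

0.9558


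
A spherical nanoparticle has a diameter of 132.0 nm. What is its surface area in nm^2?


Radius r = 132.0/2 = 66 nm
Surface area SA = 4 * pi * r^2
SA = 4 * pi * (66)^2
SA = 54739.11 nm^2

54739.11


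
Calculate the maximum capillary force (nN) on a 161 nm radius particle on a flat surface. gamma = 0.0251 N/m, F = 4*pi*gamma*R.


Convert radius: R = 161 nm = 1.61e-07 m
F = 4 * pi * gamma * R
F = 4 * pi * 0.0251 * 1.61e-07
F = 5.0782e-08 N = 50.782 nN

50.782


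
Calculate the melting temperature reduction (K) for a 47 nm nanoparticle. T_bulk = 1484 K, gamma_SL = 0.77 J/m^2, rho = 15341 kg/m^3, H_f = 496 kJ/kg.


Radius R = 47/2 = 23.5 nm = 2.35e-08 m
Convert H_f = 496 kJ/kg = 496000 J/kg
dT = 2 * gamma_SL * T_bulk / (rho * H_f * R)
dT = 2 * 0.77 * 1484 / (15341 * 496000 * 2.35e-08)
dT = 12.8 K

12.8


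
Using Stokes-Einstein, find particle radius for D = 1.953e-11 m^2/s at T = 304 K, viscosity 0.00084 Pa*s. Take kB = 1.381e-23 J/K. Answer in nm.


Stokes-Einstein: R = kB*T / (6*pi*eta*D)
R = 1.381e-23 * 304 / (6 * pi * 0.00084 * 1.953e-11)
R = 1.35764e-08 m = 13.58 nm

13.58


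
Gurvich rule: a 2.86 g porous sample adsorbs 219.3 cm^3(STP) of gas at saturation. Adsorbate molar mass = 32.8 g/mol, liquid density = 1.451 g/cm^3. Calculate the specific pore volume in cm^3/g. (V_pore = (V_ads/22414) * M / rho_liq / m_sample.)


Moles adsorbed n = V_ads / 22414 = 219.3 / 22414 = 9.784064e-03 mol
Liquid volume V_liq = n * M / rho_liq = 9.784064e-03 * 32.8 / 1.451 = 0.22117 cm^3
Specific pore volume V_pore = V_liq / m_sample = 0.22117 / 2.86
V_pore = 0.0773 cm^3/g

0.0773


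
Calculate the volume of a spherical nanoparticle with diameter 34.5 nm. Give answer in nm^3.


Radius r = 34.5/2 = 17.25 nm
Volume V = (4/3) * pi * r^3
V = (4/3) * pi * (17.25)^3
V = 21500.86 nm^3

21500.86


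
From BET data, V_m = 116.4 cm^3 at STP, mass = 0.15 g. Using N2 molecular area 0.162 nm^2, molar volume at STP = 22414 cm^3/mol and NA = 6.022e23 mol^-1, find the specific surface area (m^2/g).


Number of moles in monolayer = V_m / 22414 = 116.4 / 22414 = 0.00519318
Number of molecules = moles * NA = 0.00519318 * 6.022e23
SA = molecules * sigma / mass
SA = (116.4 / 22414) * 6.022e23 * 0.162e-18 / 0.15
SA = 3377.5 m^2/g

3377.5


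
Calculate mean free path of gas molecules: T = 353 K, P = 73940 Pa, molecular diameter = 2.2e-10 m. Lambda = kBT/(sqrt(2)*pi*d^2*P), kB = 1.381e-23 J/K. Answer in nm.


Mean free path: lambda = kB*T / (sqrt(2) * pi * d^2 * P)
lambda = 1.381e-23 * 353 / (sqrt(2) * pi * (2.2e-10)^2 * 73940)
lambda = 3.06605e-07 m
lambda = 306.6 nm

306.6


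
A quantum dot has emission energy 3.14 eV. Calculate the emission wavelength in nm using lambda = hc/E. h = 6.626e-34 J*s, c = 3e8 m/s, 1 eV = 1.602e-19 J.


Convert energy: E = 3.14 eV = 3.14 * 1.602e-19 = 5.03028e-19 J
lambda = h*c / E = 6.626e-34 * 3e8 / 5.03028e-19
lambda = 3.95167e-07 m = 395.2 nm

395.2


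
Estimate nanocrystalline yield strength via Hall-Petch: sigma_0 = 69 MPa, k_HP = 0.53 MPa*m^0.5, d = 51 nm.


d = 51 nm = 5.1e-08 m
sqrt(d) = 0.0002258318
Hall-Petch contribution = k / sqrt(d) = 0.53 / 0.0002258318 = 2346.9 MPa
sigma = sigma_0 + k/sqrt(d) = 69 + 2346.9 = 2415.9 MPa

2415.9


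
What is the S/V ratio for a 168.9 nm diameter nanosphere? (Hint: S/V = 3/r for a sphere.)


Radius r = 168.9/2 = 84.45 nm
S/V = 3 / r = 3 / 84.45
S/V = 0.0355 nm^-1

0.0355
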